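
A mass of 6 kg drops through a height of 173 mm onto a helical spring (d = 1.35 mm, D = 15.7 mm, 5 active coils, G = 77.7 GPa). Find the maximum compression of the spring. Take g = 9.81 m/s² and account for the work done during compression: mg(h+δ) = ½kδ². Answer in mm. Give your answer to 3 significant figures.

k = Gd⁴/(8D³N_a) = (77.7×10³)(1.35⁴)/(8·15.7³·5) = 1.6672 N/mm
W = mg = 6 × 9.81 = 58.86 N
½kδ² − Wδ − Wh = 0 → δ = (W + √(W² + 2kWh))/k
δ = (58.86 + √(3464.5 + 33954.2))/1.6672 = (58.86 + 193.44)/1.6672 = 151.33 mm

151 mm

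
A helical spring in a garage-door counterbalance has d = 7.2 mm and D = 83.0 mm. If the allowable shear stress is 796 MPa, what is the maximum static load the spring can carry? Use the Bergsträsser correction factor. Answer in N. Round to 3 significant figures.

C = D/d = 83.0/7.2 = 11.5278
K_B = (4C+2)/(4C−3) = 48.111/43.111 = 1.1160
τ_max = K·8FD/(πd³) → F_max = τ_allow·πd³/(8DK)
F_max = 796·π·7.2³/(8·83.0·1.1160) = 9.3338e+05/741.01 = 1259.6 N

1260 N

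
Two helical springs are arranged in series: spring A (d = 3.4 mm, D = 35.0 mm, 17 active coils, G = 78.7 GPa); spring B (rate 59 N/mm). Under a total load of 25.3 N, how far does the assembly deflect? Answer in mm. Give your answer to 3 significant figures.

k_A = Gd⁴/(8D³N_a) = (78.7×10³)(3.4⁴)/(8·35.0³·17) = 1.8036 N/mm
Series: 1/k_eq = 1/1.8036 + 1/59 = 0.57139; k_eq = 1.7501 N/mm
δ = F/k_eq = 25.3/1.7501 = 14.456 mm

14.5 mm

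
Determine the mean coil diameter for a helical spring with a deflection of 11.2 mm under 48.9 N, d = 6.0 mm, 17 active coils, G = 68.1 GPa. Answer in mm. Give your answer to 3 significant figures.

53.0 mm

Required rate k = F/δ = 48.9/11.2 = 4.3661 N/mm
D = (Gd⁴/(8N_a·k))^(1/3) = (68.1×10³·6.0⁴/(8·17·4.3661))^(1/3)
  = (148635)^(1/3) = 52.9713 mm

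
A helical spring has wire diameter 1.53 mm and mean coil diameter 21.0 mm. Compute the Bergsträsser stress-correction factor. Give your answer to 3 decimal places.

1.096

C = D/d = 21.0/1.53 = 13.7255
K_B = (4C+2)/(4C−3) = 56.902/51.902 = 1.0963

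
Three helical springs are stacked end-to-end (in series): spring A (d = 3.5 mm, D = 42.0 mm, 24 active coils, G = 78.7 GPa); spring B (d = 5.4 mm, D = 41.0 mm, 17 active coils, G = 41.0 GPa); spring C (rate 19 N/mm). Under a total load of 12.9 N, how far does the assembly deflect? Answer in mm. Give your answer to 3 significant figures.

k_A = Gd⁴/(8D³N_a) = (78.7×10³)(3.5⁴)/(8·42.0³·24) = 0.83023 N/mm
k_B = Gd⁴/(8D³N_a) = (41.0×10³)(5.4⁴)/(8·41.0³·17) = 3.7194 N/mm
Series: 1/k_eq = 1/0.83023 + 1/3.7194 + 1/19 = 1.526; k_eq = 0.65532 N/mm
δ = F/k_eq = 12.9/0.65532 = 19.685 mm

19.7 mm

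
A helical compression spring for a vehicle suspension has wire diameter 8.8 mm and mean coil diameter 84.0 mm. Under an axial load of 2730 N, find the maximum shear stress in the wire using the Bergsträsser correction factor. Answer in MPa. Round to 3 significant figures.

979 MPa

Spring index C = D/d = 84.0/8.8 = 9.5455
K_B = (4C+2)/(4C−3) = 40.182/35.182 = 1.1421
τ₀ = 8FD/(πd³) = 8·2730·84.0/(π·8.8³) = 1.83456e+06/2140.9 = 856.91 MPa
τ_max = K·τ₀ = 1.1421 × 856.91 = 978.69 MPa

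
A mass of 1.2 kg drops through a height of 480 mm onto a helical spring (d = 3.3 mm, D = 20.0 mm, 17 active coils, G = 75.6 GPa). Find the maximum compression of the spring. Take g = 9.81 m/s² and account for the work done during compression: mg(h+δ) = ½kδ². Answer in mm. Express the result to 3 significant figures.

38.5 mm

k = Gd⁴/(8D³N_a) = (75.6×10³)(3.3⁴)/(8·20.0³·17) = 8.2404 N/mm
W = mg = 1.2 × 9.81 = 11.772 N
½kδ² − Wδ − Wh = 0 → δ = (W + √(W² + 2kWh))/k
δ = (11.772 + √(138.58 + 93125.8))/8.2404 = (11.772 + 305.39)/8.2404 = 38.489 mm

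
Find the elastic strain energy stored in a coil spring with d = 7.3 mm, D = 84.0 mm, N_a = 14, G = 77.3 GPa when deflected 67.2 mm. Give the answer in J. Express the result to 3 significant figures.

7.47 J

k = Gd⁴/(8D³N_a) = (77.3×10³)(7.3⁴)/(8·84.0³·14) = 3.3069 N/mm
U = ½kδ² = 0.5 × 3.3069 × 67.2² = 7466.6 N·mm = 7.4666 J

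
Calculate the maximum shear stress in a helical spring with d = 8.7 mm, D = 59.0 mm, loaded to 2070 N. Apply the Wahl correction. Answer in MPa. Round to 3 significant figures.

576 MPa

Spring index C = D/d = 59.0/8.7 = 6.7816
K_W = (4C−1)/(4C−4) + 0.615/C = 26.126/23.126 + 0.0907 = 1.2204
τ₀ = 8FD/(πd³) = 8·2070·59.0/(π·8.7³) = 977040/2068.7 = 472.29 MPa
τ_max = K·τ₀ = 1.2204 × 472.29 = 576.38 MPa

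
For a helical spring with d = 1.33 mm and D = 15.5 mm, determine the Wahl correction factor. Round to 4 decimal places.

C = D/d = 15.5/1.33 = 11.6541
K_W = (4C−1)/(4C−4) + 0.615/C = 45.617/42.617 + 0.0528 = 1.1232

1.1232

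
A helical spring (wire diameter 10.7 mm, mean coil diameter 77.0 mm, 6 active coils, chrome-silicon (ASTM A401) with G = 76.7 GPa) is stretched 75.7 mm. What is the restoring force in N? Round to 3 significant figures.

3470 N

k = Gd⁴/(8D³N_a) = (76.7×10³)(10.7⁴)/(8·77.0³·6) = 45.879 N/mm
F = k·δ = 45.879 × 75.7 = 3473.1 N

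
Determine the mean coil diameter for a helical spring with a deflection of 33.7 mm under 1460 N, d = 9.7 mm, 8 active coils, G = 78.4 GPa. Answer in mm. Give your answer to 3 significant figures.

63.0 mm

Required rate k = F/δ = 1460/33.7 = 43.323 N/mm
D = (Gd⁴/(8N_a·k))^(1/3) = (78.4×10³·9.7⁴/(8·8·43.323))^(1/3)
  = (250323)^(1/3) = 63.0231 mm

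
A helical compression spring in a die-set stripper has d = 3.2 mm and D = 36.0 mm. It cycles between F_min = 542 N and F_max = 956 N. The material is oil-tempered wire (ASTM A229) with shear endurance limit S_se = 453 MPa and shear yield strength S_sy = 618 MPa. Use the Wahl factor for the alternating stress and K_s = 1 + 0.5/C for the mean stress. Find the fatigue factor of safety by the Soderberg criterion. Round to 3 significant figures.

0.201

C = D/d = 36.0/3.2 = 11.2500; K_W = (4C−1)/(4C−4)+0.615/C = 1.1278; K_s = 1+0.5/C = 1.0444
F_a = (F_max−F_min)/2 = 207 N; F_m = (F_max+F_min)/2 = 749 N
τ_a = K_W·8F_aD/(πd³) = 1.1278 × 579.11 = 653.14 MPa
τ_m = K_s·8F_mD/(πd³) = 1.0444 × 2095.4 = 2188.6 MPa
Soderberg: 1/n_f = τ_a/S_se + τ_m/S_sy = 653.14/453 + 2188.6/618 = 1.44182 + 3.54137 = 4.9832
n_f = 1/4.9832 = 0.2007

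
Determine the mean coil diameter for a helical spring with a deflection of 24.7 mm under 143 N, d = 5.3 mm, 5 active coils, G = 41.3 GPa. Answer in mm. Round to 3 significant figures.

Required rate k = F/δ = 143/24.7 = 5.7895 N/mm
D = (Gd⁴/(8N_a·k))^(1/3) = (41.3×10³·5.3⁴/(8·5·5.7895))^(1/3)
  = (140720)^(1/3) = 52.0137 mm

52.0 mm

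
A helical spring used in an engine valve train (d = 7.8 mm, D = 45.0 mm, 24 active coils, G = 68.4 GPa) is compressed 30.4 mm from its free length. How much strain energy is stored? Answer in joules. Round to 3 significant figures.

k = Gd⁴/(8D³N_a) = (68.4×10³)(7.8⁴)/(8·45.0³·24) = 14.471 N/mm
U = ½kδ² = 0.5 × 14.471 × 30.4² = 6686.7 N·mm = 6.6867 J

6.69 J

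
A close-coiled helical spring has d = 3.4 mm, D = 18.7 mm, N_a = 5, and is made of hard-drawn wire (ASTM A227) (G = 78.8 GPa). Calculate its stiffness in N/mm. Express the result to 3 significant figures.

k = Gd⁴/(8D³N_a) = (78.8×10³ × 3.4⁴) / (8 × 18.7³ × 5)
  = 1.05303e+07 / 261568 = 40.258 N/mm

40.3 N/mm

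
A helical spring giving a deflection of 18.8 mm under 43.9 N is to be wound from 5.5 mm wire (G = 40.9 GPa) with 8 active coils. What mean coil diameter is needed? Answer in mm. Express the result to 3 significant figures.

63.0 mm

Required rate k = F/δ = 43.9/18.8 = 2.3351 N/mm
D = (Gd⁴/(8N_a·k))^(1/3) = (40.9×10³·5.5⁴/(8·8·2.3351))^(1/3)
  = (250431)^(1/3) = 63.0322 mm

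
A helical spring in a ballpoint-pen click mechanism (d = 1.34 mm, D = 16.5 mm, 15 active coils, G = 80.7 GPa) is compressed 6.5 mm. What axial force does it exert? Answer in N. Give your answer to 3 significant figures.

3.14 N

k = Gd⁴/(8D³N_a) = (80.7×10³)(1.34⁴)/(8·16.5³·15) = 0.48268 N/mm
F = k·δ = 0.48268 × 6.5 = 3.1374 N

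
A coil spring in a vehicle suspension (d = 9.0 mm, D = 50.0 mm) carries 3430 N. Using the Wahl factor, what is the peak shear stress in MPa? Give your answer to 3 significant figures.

764 MPa

Spring index C = D/d = 50.0/9.0 = 5.5556
K_W = (4C−1)/(4C−4) + 0.615/C = 21.222/18.222 + 0.1107 = 1.2753
τ₀ = 8FD/(πd³) = 8·3430·50.0/(π·9.0³) = 1.372e+06/2290.2 = 599.07 MPa
τ_max = K·τ₀ = 1.2753 × 599.07 = 764.01 MPa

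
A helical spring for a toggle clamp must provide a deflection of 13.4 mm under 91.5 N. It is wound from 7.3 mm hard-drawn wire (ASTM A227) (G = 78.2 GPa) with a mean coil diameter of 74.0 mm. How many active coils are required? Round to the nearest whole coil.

Required rate k = F/δ = 91.5/13.4 = 6.8284 N/mm
N_a = Gd⁴/(8D³k) = (78.2×10³ × 7.3⁴)/(8 × 74.0³ × 6.8284)
    = 2.22074e+08 / 2.21361e+07 = 10.03 → 10 coils

10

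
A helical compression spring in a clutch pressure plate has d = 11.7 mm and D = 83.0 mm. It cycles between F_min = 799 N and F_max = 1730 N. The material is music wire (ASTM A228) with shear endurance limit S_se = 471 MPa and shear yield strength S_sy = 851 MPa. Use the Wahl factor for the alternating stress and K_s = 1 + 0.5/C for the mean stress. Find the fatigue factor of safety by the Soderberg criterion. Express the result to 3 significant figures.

C = D/d = 83.0/11.7 = 7.0940; K_W = (4C−1)/(4C−4)+0.615/C = 1.2098; K_s = 1+0.5/C = 1.0705
F_a = (F_max−F_min)/2 = 465.5 N; F_m = (F_max+F_min)/2 = 1264.5 N
τ_a = K_W·8F_aD/(πd³) = 1.2098 × 61.43 = 74.316 MPa
τ_m = K_s·8F_mD/(πd³) = 1.0705 × 166.87 = 178.63 MPa
Soderberg: 1/n_f = τ_a/S_se + τ_m/S_sy = 74.316/471 + 178.63/851 = 0.15778 + 0.20991 = 0.36769
n_f = 1/0.36769 = 2.72

2.72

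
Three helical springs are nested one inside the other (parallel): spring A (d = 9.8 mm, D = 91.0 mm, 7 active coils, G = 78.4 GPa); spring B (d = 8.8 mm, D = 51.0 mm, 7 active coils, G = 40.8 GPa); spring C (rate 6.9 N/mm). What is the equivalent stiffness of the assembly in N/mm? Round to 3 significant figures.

k_A = Gd⁴/(8D³N_a) = (78.4×10³)(9.8⁴)/(8·91.0³·7) = 17.136 N/mm
k_B = Gd⁴/(8D³N_a) = (40.8×10³)(8.8⁴)/(8·51.0³·7) = 32.938 N/mm
Parallel: k_eq = 17.136 + 32.938 + 6.9 = 56.974 N/mm

57.0 N/mm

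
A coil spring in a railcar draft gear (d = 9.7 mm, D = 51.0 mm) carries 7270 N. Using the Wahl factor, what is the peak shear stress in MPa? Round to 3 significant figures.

Spring index C = D/d = 51.0/9.7 = 5.2577
K_W = (4C−1)/(4C−4) + 0.615/C = 20.031/17.031 + 0.1170 = 1.2931
τ₀ = 8FD/(πd³) = 8·7270·51.0/(π·9.7³) = 2.96616e+06/2867.2 = 1034.5 MPa
τ_max = K·τ₀ = 1.2931 × 1034.5 = 1337.7 MPa

1340 MPa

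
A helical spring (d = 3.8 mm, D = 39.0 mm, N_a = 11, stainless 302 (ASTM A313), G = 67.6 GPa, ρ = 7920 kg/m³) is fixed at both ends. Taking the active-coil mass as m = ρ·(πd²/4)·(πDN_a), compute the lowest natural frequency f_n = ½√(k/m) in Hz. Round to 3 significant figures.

k = Gd⁴/(8D³N_a) = (67.6×10³)(3.8⁴)/(8·39.0³·11) = 2.7003 N/mm = 2700.3 N/m
Wire length L = πDN_a = π·39.0·11 = 1347.7 mm
m = ρ·(πd²/4)·L = 7920 × 11.341×10⁻⁶ m² × 1.3477 m = 0.12106 kg
f_n = ½√(k/m) = 0.5·√(2700.3/0.12106) = 0.5·√(22306) = 74.675 Hz

74.7 Hz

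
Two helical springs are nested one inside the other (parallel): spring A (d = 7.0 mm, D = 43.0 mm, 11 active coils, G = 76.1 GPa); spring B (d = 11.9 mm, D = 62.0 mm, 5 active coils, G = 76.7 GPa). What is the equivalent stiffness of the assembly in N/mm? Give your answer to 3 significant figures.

k_A = Gd⁴/(8D³N_a) = (76.1×10³)(7.0⁴)/(8·43.0³·11) = 26.115 N/mm
k_B = Gd⁴/(8D³N_a) = (76.7×10³)(11.9⁴)/(8·62.0³·5) = 161.34 N/mm
Parallel: k_eq = 26.115 + 161.34 = 187.46 N/mm

187 N/mm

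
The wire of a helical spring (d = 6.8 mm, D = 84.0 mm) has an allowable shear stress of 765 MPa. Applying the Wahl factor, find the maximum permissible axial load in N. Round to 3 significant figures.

1010 N

C = D/d = 84.0/6.8 = 12.3529
K_W = (4C−1)/(4C−4) + 0.615/C = 48.412/45.412 + 0.0498 = 1.1158
τ_max = K·8FD/(πd³) → F_max = τ_allow·πd³/(8DK)
F_max = 765·π·6.8³/(8·84.0·1.1158) = 7.5568e+05/749.85 = 1007.8 N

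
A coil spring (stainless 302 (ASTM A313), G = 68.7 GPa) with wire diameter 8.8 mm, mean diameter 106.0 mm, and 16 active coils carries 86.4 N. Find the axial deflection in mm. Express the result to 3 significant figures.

32.0 mm

k = Gd⁴/(8D³N_a) = (68.7×10³)(8.8⁴)/(8·106.0³·16) = 2.7025 N/mm
δ = F/k = 86.4 / 2.7025 = 31.971 mm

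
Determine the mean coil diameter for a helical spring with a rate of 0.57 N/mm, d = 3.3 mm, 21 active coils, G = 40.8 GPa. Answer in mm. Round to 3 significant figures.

D = (Gd⁴/(8N_a·k))^(1/3) = (40.8×10³·3.3⁴/(8·21·0.57))^(1/3)
  = (50528)^(1/3) = 36.9695 mm

37.0 mm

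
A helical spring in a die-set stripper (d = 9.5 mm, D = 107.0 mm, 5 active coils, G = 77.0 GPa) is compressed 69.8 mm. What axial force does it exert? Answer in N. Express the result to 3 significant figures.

k = Gd⁴/(8D³N_a) = (77.0×10³)(9.5⁴)/(8·107.0³·5) = 12.799 N/mm
F = k·δ = 12.799 × 69.8 = 893.37 N

893 N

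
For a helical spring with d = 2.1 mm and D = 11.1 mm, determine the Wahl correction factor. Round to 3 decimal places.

1.291

C = D/d = 11.1/2.1 = 5.2857
K_W = (4C−1)/(4C−4) + 0.615/C = 20.143/17.143 + 0.1164 = 1.2914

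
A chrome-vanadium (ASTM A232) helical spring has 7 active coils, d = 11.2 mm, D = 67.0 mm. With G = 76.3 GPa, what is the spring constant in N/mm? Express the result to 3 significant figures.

71.3 N/mm

k = Gd⁴/(8D³N_a) = (76.3×10³ × 11.2⁴) / (8 × 67.0³ × 7)
  = 1.2006e+09 / 1.68427e+07 = 71.283 N/mm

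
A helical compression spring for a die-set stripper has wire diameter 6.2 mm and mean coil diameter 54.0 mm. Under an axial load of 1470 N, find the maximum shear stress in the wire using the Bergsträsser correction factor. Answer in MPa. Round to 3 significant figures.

981 MPa

Spring index C = D/d = 54.0/6.2 = 8.7097
K_B = (4C+2)/(4C−3) = 36.839/31.839 = 1.1570
τ₀ = 8FD/(πd³) = 8·1470·54.0/(π·6.2³) = 635040/748.73 = 848.16 MPa
τ_max = K·τ₀ = 1.1570 × 848.16 = 981.35 MPa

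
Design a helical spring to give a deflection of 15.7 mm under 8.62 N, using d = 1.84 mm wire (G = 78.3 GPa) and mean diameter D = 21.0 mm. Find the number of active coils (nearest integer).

Required rate k = F/δ = 8.62/15.7 = 0.54904 N/mm
N_a = Gd⁴/(8D³k) = (78.3×10³ × 1.84⁴)/(8 × 21.0³ × 0.54904)
    = 897497 / 40677.6 = 22.06 → 22 coils

22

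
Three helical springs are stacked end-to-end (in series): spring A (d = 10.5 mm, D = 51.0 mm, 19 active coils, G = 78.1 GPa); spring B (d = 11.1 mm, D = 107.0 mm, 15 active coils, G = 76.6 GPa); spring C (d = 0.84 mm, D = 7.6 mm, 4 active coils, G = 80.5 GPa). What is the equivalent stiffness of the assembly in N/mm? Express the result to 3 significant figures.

k_A = Gd⁴/(8D³N_a) = (78.1×10³)(10.5⁴)/(8·51.0³·19) = 47.082 N/mm
k_B = Gd⁴/(8D³N_a) = (76.6×10³)(11.1⁴)/(8·107.0³·15) = 7.9102 N/mm
k_C = Gd⁴/(8D³N_a) = (80.5×10³)(0.84⁴)/(8·7.6³·4) = 2.8531 N/mm
Series: 1/k_eq = 1/47.082 + 1/7.9102 + 1/2.8531 = 0.49815; k_eq = 2.0074 N/mm

2.01 N/mm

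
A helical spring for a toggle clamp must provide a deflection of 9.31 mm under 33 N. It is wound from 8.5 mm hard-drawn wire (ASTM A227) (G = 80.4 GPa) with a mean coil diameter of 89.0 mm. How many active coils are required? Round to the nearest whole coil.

21

Required rate k = F/δ = 33/9.31 = 3.5446 N/mm
N_a = Gd⁴/(8D³k) = (80.4×10³ × 8.5⁴)/(8 × 89.0³ × 3.5446)
    = 4.19693e+08 / 1.99905e+07 = 20.99 → 21 coils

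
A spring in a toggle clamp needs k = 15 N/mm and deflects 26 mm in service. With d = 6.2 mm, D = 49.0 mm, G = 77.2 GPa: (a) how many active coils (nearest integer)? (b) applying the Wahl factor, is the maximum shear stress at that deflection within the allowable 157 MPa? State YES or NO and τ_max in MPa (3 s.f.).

(a) 8 coils; (b) NO, τ_max = 245 MPa

N_a = Gd⁴/(8D³k) = (77.2×10³)(6.2⁴)/(8·49.0³·15) = 8.08 → N_a = 8
Actual rate k = Gd⁴/(8D³·8) = 15.15 N/mm
Working load F = kδ = 15.15·26 = 393.9 N
C = 49.0/6.2 = 7.9032; K_W = (4C−1)/(4C−4)+0.615/C = 1.1865
τ_max = K_W·8FD/(πd³) = 1.1865·206.23 = 244.68 MPa
τ_max > 157 MPa → exceeds allowable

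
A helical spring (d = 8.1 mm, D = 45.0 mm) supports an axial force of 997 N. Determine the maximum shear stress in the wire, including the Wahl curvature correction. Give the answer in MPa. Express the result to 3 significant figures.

Spring index C = D/d = 45.0/8.1 = 5.5556
K_W = (4C−1)/(4C−4) + 0.615/C = 21.222/18.222 + 0.1107 = 1.2753
τ₀ = 8FD/(πd³) = 8·997·45.0/(π·8.1³) = 358920/1669.6 = 214.98 MPa
τ_max = K·τ₀ = 1.2753 × 214.98 = 274.17 MPa

274 MPa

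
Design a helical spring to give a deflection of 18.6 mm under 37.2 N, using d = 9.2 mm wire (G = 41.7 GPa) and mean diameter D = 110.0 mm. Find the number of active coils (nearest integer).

14

Required rate k = F/δ = 37.2/18.6 = 2 N/mm
N_a = Gd⁴/(8D³k) = (41.7×10³ × 9.2⁴)/(8 × 110.0³ × 2)
    = 2.98736e+08 / 2.1296e+07 = 14.03 → 14 coils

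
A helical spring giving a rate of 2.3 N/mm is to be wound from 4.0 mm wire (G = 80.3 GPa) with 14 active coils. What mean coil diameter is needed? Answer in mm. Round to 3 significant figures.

D = (Gd⁴/(8N_a·k))^(1/3) = (80.3×10³·4.0⁴/(8·14·2.3))^(1/3)
  = (79801.2)^(1/3) = 43.0530 mm

43.1 mm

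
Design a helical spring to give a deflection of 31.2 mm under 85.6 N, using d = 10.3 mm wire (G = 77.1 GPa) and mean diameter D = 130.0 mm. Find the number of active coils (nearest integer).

18

Required rate k = F/δ = 85.6/31.2 = 2.7436 N/mm
N_a = Gd⁴/(8D³k) = (77.1×10³ × 10.3⁴)/(8 × 130.0³ × 2.7436)
    = 8.67767e+08 / 4.82213e+07 = 18 → 18 coils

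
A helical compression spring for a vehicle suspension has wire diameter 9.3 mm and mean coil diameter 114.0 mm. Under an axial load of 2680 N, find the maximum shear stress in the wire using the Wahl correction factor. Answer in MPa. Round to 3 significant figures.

Spring index C = D/d = 114.0/9.3 = 12.2581
K_W = (4C−1)/(4C−4) + 0.615/C = 48.032/45.032 + 0.0502 = 1.1168
τ₀ = 8FD/(πd³) = 8·2680·114.0/(π·9.3³) = 2.44416e+06/2527 = 967.23 MPa
τ_max = K·τ₀ = 1.1168 × 967.23 = 1080.2 MPa

1080 MPa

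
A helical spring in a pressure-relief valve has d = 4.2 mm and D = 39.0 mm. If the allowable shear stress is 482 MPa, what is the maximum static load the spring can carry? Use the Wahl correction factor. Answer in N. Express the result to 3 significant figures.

311 N

C = D/d = 39.0/4.2 = 9.2857
K_W = (4C−1)/(4C−4) + 0.615/C = 36.143/33.143 + 0.0662 = 1.1567
τ_max = K·8FD/(πd³) → F_max = τ_allow·πd³/(8DK)
F_max = 482·π·4.2³/(8·39.0·1.1567) = 1.1219e+05/360.91 = 310.85 N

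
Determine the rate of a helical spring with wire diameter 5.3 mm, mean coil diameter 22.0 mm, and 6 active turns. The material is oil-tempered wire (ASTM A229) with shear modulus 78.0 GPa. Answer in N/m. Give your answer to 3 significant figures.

120000 N/m

k = Gd⁴/(8D³N_a) = (78.0×10³ × 5.3⁴) / (8 × 22.0³ × 6)
  = 6.15458e+07 / 511104 = 120.42 N/mm = 1.2042e+05 N/m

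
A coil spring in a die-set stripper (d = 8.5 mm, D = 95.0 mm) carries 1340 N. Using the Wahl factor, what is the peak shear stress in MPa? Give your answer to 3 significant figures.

596 MPa

Spring index C = D/d = 95.0/8.5 = 11.1765
K_W = (4C−1)/(4C−4) + 0.615/C = 43.706/40.706 + 0.0550 = 1.1287
τ₀ = 8FD/(πd³) = 8·1340·95.0/(π·8.5³) = 1.0184e+06/1929.3 = 527.85 MPa
τ_max = K·τ₀ = 1.1287 × 527.85 = 595.8 MPa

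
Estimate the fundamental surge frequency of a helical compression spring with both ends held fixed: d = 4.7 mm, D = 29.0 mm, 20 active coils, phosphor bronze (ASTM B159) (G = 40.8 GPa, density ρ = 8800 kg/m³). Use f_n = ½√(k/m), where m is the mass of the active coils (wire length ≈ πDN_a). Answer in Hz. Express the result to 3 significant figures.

67.7 Hz

k = Gd⁴/(8D³N_a) = (40.8×10³)(4.7⁴)/(8·29.0³·20) = 5.102 N/mm = 5102 N/m
Wire length L = πDN_a = π·29.0·20 = 1822.1 mm
m = ρ·(πd²/4)·L = 8800 × 17.349×10⁻⁶ m² × 1.8221 m = 0.27819 kg
f_n = ½√(k/m) = 0.5·√(5102/0.27819) = 0.5·√(18340) = 67.712 Hz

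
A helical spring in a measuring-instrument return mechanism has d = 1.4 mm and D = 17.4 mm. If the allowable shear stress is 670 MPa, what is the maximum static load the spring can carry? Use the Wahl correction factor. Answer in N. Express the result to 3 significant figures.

C = D/d = 17.4/1.4 = 12.4286
K_W = (4C−1)/(4C−4) + 0.615/C = 48.714/45.714 + 0.0495 = 1.1151
τ_max = K·8FD/(πd³) → F_max = τ_allow·πd³/(8DK)
F_max = 670·π·1.4³/(8·17.4·1.1151) = 5775.8/155.22 = 37.209 N

37.2 N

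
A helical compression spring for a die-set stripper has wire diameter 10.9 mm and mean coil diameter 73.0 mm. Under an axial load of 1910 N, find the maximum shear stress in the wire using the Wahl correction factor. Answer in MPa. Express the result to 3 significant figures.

335 MPa

Spring index C = D/d = 73.0/10.9 = 6.6972
K_W = (4C−1)/(4C−4) + 0.615/C = 25.789/22.789 + 0.0918 = 1.2235
τ₀ = 8FD/(πd³) = 8·1910·73.0/(π·10.9³) = 1.11544e+06/4068.5 = 274.17 MPa
τ_max = K·τ₀ = 1.2235 × 274.17 = 335.44 MPa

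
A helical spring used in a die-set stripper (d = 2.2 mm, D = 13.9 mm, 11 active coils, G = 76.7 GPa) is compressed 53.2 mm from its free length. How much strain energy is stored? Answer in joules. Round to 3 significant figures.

k = Gd⁴/(8D³N_a) = (76.7×10³)(2.2⁴)/(8·13.9³·11) = 7.6025 N/mm
U = ½kδ² = 0.5 × 7.6025 × 53.2² = 10759 N·mm = 10.759 J

10.8 J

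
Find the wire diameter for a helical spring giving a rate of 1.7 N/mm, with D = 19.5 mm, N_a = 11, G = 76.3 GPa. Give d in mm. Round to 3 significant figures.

1.95 mm

d = (8D³N_a·k / G)^(1/4) = (8·19.5³·11·1.7 / (76.3×10³))^0.25
  = (14.538)^0.25 = 1.9527 mm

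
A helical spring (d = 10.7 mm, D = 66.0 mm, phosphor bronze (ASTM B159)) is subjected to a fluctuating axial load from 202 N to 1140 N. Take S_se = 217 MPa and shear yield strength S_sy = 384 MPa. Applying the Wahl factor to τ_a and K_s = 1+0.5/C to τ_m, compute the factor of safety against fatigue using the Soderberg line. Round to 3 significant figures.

C = D/d = 66.0/10.7 = 6.1682; K_W = (4C−1)/(4C−4)+0.615/C = 1.2448; K_s = 1+0.5/C = 1.0811
F_a = (F_max−F_min)/2 = 469 N; F_m = (F_max+F_min)/2 = 671 N
τ_a = K_W·8F_aD/(πd³) = 1.2448 × 64.344 = 80.096 MPa
τ_m = K_s·8F_mD/(πd³) = 1.0811 × 92.057 = 99.519 MPa
Soderberg: 1/n_f = τ_a/S_se + τ_m/S_sy = 80.096/217 + 99.519/384 = 0.36911 + 0.25916 = 0.62827
n_f = 1/0.62827 = 1.592

1.59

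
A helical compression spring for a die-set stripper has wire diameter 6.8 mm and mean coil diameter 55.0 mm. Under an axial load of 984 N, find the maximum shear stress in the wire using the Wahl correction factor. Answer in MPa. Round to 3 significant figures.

Spring index C = D/d = 55.0/6.8 = 8.0882
K_W = (4C−1)/(4C−4) + 0.615/C = 31.353/28.353 + 0.0760 = 1.1818
τ₀ = 8FD/(πd³) = 8·984·55.0/(π·6.8³) = 432960/987.82 = 438.3 MPa
τ_max = K·τ₀ = 1.1818 × 438.3 = 518 MPa

518 MPa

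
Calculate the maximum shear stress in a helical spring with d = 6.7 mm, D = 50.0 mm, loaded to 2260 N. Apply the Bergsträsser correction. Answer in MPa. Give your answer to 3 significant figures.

Spring index C = D/d = 50.0/6.7 = 7.4627
K_B = (4C+2)/(4C−3) = 31.851/26.851 = 1.1862
τ₀ = 8FD/(πd³) = 8·2260·50.0/(π·6.7³) = 904000/944.87 = 956.74 MPa
τ_max = K·τ₀ = 1.1862 × 956.74 = 1134.9 MPa

1130 MPa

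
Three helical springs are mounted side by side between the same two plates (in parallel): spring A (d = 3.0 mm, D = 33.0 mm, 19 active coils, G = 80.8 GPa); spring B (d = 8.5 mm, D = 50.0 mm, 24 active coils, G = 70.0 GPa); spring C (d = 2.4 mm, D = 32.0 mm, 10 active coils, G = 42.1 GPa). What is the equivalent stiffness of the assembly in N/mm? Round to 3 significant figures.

k_A = Gd⁴/(8D³N_a) = (80.8×10³)(3.0⁴)/(8·33.0³·19) = 1.1981 N/mm
k_B = Gd⁴/(8D³N_a) = (70.0×10³)(8.5⁴)/(8·50.0³·24) = 15.225 N/mm
k_C = Gd⁴/(8D³N_a) = (42.1×10³)(2.4⁴)/(8·32.0³·10) = 0.53283 N/mm
Parallel: k_eq = 1.1981 + 15.225 + 0.53283 = 16.956 N/mm

17.0 N/mm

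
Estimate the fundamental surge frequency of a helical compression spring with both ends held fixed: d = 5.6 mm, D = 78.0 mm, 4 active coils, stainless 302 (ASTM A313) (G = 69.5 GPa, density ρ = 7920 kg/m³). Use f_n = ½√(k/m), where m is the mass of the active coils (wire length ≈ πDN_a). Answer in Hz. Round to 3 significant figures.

76.7 Hz

k = Gd⁴/(8D³N_a) = (69.5×10³)(5.6⁴)/(8·78.0³·4) = 4.5009 N/mm = 4500.9 N/m
Wire length L = πDN_a = π·78.0·4 = 980.18 mm
m = ρ·(πd²/4)·L = 7920 × 24.63×10⁻⁶ m² × 0.98018 m = 0.1912 kg
f_n = ½√(k/m) = 0.5·√(4500.9/0.1912) = 0.5·√(23540) = 76.714 Hz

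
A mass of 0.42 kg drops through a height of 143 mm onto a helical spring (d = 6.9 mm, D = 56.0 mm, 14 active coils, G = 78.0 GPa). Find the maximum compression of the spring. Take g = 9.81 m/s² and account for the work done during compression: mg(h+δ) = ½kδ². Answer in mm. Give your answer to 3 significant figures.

11.9 mm

k = Gd⁴/(8D³N_a) = (78.0×10³)(6.9⁴)/(8·56.0³·14) = 8.9889 N/mm
W = mg = 0.42 × 9.81 = 4.1202 N
½kδ² − Wδ − Wh = 0 → δ = (W + √(W² + 2kWh))/k
δ = (4.1202 + √(16.976 + 10592.4))/8.9889 = (4.1202 + 103)/8.9889 = 11.917 mm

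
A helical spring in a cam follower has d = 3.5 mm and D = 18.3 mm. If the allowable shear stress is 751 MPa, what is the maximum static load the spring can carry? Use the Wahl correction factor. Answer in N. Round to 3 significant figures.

534 N

C = D/d = 18.3/3.5 = 5.2286
K_W = (4C−1)/(4C−4) + 0.615/C = 19.914/16.914 + 0.1176 = 1.2950
τ_max = K·8FD/(πd³) → F_max = τ_allow·πd³/(8DK)
F_max = 751·π·3.5³/(8·18.3·1.2950) = 1.0116e+05/189.59 = 533.56 N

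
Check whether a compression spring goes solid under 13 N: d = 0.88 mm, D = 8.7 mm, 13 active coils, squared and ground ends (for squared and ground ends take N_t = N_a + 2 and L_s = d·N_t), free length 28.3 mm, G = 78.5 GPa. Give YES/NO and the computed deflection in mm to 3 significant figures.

YES, δ = 18.9 mm

k = Gd⁴/(8D³N_a) = (78.5×10³)(0.88⁴)/(8·8.7³·13) = 0.6874 N/mm
N_t = 15; L_s = 0.88·15 = 13.2 mm; δ_solid = L₀ − L_s = 28.3 − 13.2 = 15.1 mm
δ = F/k = 13/0.6874 = 18.912 mm
δ ≥ δ_solid → spring goes solid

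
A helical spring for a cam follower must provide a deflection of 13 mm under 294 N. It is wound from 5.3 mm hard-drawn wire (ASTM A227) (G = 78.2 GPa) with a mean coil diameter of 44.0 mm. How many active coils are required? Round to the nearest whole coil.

4

Required rate k = F/δ = 294/13 = 22.615 N/mm
N_a = Gd⁴/(8D³k) = (78.2×10³ × 5.3⁴)/(8 × 44.0³ × 22.615)
    = 6.17036e+07 / 1.54118e+07 = 4.004 → 4 coils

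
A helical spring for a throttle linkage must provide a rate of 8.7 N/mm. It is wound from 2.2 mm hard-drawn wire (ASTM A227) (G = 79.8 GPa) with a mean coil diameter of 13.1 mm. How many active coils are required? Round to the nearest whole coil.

12

N_a = Gd⁴/(8D³k) = (79.8×10³ × 2.2⁴)/(8 × 13.1³ × 8.7)
    = 1.86936e+06 / 156467 = 11.95 → 12 coils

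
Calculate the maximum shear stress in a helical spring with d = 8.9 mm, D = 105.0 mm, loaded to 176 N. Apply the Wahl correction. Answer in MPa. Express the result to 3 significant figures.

74.9 MPa

Spring index C = D/d = 105.0/8.9 = 11.7978
K_W = (4C−1)/(4C−4) + 0.615/C = 46.191/43.191 + 0.0521 = 1.1216
τ₀ = 8FD/(πd³) = 8·176·105.0/(π·8.9³) = 147840/2214.7 = 66.753 MPa
τ_max = K·τ₀ = 1.1216 × 66.753 = 74.87 MPa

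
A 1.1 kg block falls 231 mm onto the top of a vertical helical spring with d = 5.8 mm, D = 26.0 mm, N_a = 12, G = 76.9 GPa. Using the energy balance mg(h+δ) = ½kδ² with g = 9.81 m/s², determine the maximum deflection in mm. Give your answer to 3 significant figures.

k = Gd⁴/(8D³N_a) = (76.9×10³)(5.8⁴)/(8·26.0³·12) = 51.576 N/mm
W = mg = 1.1 × 9.81 = 10.791 N
½kδ² − Wδ − Wh = 0 → δ = (W + √(W² + 2kWh))/k
δ = (10.791 + √(116.45 + 257129))/51.576 = (10.791 + 507.19)/51.576 = 10.043 mm

10.0 mm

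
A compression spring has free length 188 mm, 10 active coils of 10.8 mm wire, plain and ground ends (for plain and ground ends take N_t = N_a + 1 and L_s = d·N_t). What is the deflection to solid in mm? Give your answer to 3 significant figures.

N_t = 11; L_s = 10.8·11 = 118.8 mm
δ_solid = L₀ − L_s = 188 − 118.8 = 69.2 mm

69.2 mm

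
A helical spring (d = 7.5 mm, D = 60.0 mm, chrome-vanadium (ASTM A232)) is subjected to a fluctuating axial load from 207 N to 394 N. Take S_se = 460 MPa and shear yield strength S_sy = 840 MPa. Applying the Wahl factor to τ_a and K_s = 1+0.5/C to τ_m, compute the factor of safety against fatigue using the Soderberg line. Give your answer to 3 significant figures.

4.45

C = D/d = 60.0/7.5 = 8.0000; K_W = (4C−1)/(4C−4)+0.615/C = 1.1840; K_s = 1+0.5/C = 1.0625
F_a = (F_max−F_min)/2 = 93.5 N; F_m = (F_max+F_min)/2 = 300.5 N
τ_a = K_W·8F_aD/(πd³) = 1.1840 × 33.863 = 40.094 MPa
τ_m = K_s·8F_mD/(πd³) = 1.0625 × 108.83 = 115.63 MPa
Soderberg: 1/n_f = τ_a/S_se + τ_m/S_sy = 40.094/460 + 115.63/840 = 0.08716 + 0.13766 = 0.22482
n_f = 1/0.22482 = 4.448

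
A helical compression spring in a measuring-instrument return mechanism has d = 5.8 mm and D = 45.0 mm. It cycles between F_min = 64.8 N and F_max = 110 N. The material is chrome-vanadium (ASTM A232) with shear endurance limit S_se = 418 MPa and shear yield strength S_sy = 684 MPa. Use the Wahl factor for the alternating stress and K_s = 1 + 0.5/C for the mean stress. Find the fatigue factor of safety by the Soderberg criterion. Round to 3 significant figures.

C = D/d = 45.0/5.8 = 7.7586; K_W = (4C−1)/(4C−4)+0.615/C = 1.1902; K_s = 1+0.5/C = 1.0644
F_a = (F_max−F_min)/2 = 22.6 N; F_m = (F_max+F_min)/2 = 87.4 N
τ_a = K_W·8F_aD/(πd³) = 1.1902 × 13.273 = 15.798 MPa
τ_m = K_s·8F_mD/(πd³) = 1.0644 × 51.331 = 54.639 MPa
Soderberg: 1/n_f = τ_a/S_se + τ_m/S_sy = 15.798/418 + 54.639/684 = 0.03779 + 0.07988 = 0.11768
n_f = 1/0.11768 = 8.498

8.50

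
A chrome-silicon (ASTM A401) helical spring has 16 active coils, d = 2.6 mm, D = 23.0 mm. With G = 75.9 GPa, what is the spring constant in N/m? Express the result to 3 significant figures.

2230 N/m

k = Gd⁴/(8D³N_a) = (75.9×10³ × 2.6⁴) / (8 × 23.0³ × 16)
  = 3.46845e+06 / 1.55738e+06 = 2.2271 N/mm = 2227.1 N/m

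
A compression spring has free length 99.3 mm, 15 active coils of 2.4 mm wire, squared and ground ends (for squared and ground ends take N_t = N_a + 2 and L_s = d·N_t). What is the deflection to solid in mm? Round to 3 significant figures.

N_t = 17; L_s = 2.4·17 = 40.8 mm
δ_solid = L₀ − L_s = 99.3 − 40.8 = 58.5 mm

58.5 mm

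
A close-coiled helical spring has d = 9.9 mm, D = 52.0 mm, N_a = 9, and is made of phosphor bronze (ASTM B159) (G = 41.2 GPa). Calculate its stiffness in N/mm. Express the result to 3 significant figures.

39.1 N/mm

k = Gd⁴/(8D³N_a) = (41.2×10³ × 9.9⁴) / (8 × 52.0³ × 9)
  = 3.95766e+08 / 1.01238e+07 = 39.093 N/mm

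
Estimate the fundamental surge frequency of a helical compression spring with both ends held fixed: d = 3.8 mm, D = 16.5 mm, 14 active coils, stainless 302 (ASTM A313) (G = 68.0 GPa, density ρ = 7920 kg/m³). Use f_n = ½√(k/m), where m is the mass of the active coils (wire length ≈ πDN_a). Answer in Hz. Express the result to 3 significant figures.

k = Gd⁴/(8D³N_a) = (68.0×10³)(3.8⁴)/(8·16.5³·14) = 28.182 N/mm = 28182 N/m
Wire length L = πDN_a = π·16.5·14 = 725.71 mm
m = ρ·(πd²/4)·L = 7920 × 11.341×10⁻⁶ m² × 0.72571 m = 0.065184 kg
f_n = ½√(k/m) = 0.5·√(28182/0.065184) = 0.5·√(4.3234e+05) = 328.76 Hz

329 Hz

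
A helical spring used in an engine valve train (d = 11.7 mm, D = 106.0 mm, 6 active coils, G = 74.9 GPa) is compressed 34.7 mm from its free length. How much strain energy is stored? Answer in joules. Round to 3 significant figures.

14.8 J

k = Gd⁴/(8D³N_a) = (74.9×10³)(11.7⁴)/(8·106.0³·6) = 24.551 N/mm
U = ½kδ² = 0.5 × 24.551 × 34.7² = 14781 N·mm = 14.781 J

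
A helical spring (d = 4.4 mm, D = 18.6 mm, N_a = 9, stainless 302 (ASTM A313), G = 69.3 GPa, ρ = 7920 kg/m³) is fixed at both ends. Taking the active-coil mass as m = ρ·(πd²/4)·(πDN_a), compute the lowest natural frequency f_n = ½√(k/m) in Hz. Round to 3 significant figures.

470 Hz

k = Gd⁴/(8D³N_a) = (69.3×10³)(4.4⁴)/(8·18.6³·9) = 56.063 N/mm = 56063 N/m
Wire length L = πDN_a = π·18.6·9 = 525.9 mm
m = ρ·(πd²/4)·L = 7920 × 15.205×10⁻⁶ m² × 0.5259 m = 0.063332 kg
f_n = ½√(k/m) = 0.5·√(56063/0.063332) = 0.5·√(8.8521e+05) = 470.43 Hz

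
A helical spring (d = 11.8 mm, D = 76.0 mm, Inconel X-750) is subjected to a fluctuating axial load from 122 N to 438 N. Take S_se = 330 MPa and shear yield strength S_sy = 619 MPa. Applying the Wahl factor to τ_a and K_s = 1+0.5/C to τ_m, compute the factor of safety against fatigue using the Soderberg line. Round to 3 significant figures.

C = D/d = 76.0/11.8 = 6.4407; K_W = (4C−1)/(4C−4)+0.615/C = 1.2333; K_s = 1+0.5/C = 1.0776
F_a = (F_max−F_min)/2 = 158 N; F_m = (F_max+F_min)/2 = 280 N
τ_a = K_W·8F_aD/(πd³) = 1.2333 × 18.611 = 22.953 MPa
τ_m = K_s·8F_mD/(πd³) = 1.0776 × 32.981 = 35.542 MPa
Soderberg: 1/n_f = τ_a/S_se + τ_m/S_sy = 22.953/330 + 35.542/619 = 0.06956 + 0.05742 = 0.12697
n_f = 1/0.12697 = 7.876

7.88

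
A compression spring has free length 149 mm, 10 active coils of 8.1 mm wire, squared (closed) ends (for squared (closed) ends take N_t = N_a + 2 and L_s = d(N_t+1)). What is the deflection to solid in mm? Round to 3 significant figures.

43.7 mm

N_t = 12; L_s = 8.1·13 = 105.3 mm
δ_solid = L₀ − L_s = 149 − 105.3 = 43.7 mm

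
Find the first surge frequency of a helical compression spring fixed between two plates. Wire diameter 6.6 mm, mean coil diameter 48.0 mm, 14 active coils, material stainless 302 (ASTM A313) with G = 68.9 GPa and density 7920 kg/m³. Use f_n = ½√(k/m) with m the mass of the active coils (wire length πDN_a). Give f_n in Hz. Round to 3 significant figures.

k = Gd⁴/(8D³N_a) = (68.9×10³)(6.6⁴)/(8·48.0³·14) = 10.555 N/mm = 10555 N/m
Wire length L = πDN_a = π·48.0·14 = 2111.2 mm
m = ρ·(πd²/4)·L = 7920 × 34.212×10⁻⁶ m² × 2.1112 m = 0.57203 kg
f_n = ½√(k/m) = 0.5·√(10555/0.57203) = 0.5·√(18451) = 67.918 Hz

67.9 Hz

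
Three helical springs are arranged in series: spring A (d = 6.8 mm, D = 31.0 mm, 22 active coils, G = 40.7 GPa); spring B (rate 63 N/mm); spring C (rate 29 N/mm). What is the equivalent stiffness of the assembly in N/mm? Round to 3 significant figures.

9.04 N/mm

k_A = Gd⁴/(8D³N_a) = (40.7×10³)(6.8⁴)/(8·31.0³·22) = 16.597 N/mm
Series: 1/k_eq = 1/16.597 + 1/63 + 1/29 = 0.11061; k_eq = 9.041 N/mm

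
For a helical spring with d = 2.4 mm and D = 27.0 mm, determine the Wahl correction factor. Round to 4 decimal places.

C = D/d = 27.0/2.4 = 11.2500
K_W = (4C−1)/(4C−4) + 0.615/C = 44.000/41.000 + 0.0547 = 1.1278

1.1278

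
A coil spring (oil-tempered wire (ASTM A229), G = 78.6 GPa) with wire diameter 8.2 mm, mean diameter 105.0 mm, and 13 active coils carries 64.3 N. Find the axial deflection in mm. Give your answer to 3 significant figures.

k = Gd⁴/(8D³N_a) = (78.6×10³)(8.2⁴)/(8·105.0³·13) = 2.9517 N/mm
δ = F/k = 64.3 / 2.9517 = 21.784 mm

21.8 mm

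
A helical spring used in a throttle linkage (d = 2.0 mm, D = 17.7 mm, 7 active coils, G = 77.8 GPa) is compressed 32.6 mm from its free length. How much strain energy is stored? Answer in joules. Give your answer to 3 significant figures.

k = Gd⁴/(8D³N_a) = (77.8×10³)(2.0⁴)/(8·17.7³·7) = 4.0086 N/mm
U = ½kδ² = 0.5 × 4.0086 × 32.6² = 2130.1 N·mm = 2.1301 J

2.13 J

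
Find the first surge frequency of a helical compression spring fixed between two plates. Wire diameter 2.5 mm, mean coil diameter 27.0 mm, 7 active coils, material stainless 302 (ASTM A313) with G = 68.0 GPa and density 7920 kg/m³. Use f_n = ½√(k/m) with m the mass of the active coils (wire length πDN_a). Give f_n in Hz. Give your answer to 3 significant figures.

162 Hz

k = Gd⁴/(8D³N_a) = (68.0×10³)(2.5⁴)/(8·27.0³·7) = 2.4098 N/mm = 2409.8 N/m
Wire length L = πDN_a = π·27.0·7 = 593.76 mm
m = ρ·(πd²/4)·L = 7920 × 4.9087×10⁻⁶ m² × 0.59376 m = 0.023084 kg
f_n = ½√(k/m) = 0.5·√(2409.8/0.023084) = 0.5·√(1.044e+05) = 161.55 Hz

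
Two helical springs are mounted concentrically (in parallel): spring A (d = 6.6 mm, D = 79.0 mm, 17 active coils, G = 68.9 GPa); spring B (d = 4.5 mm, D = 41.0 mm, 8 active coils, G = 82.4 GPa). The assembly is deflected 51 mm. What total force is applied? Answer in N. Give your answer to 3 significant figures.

490 N

k_A = Gd⁴/(8D³N_a) = (68.9×10³)(6.6⁴)/(8·79.0³·17) = 1.9497 N/mm
k_B = Gd⁴/(8D³N_a) = (82.4×10³)(4.5⁴)/(8·41.0³·8) = 7.6603 N/mm
Parallel: k_eq = 1.9497 + 7.6603 = 9.61 N/mm
F = k_eq·δ = 9.61·51 = 490.11 N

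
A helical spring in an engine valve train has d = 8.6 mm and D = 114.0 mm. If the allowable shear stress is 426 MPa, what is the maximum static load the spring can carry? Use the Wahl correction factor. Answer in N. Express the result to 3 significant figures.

843 N

C = D/d = 114.0/8.6 = 13.2558
K_W = (4C−1)/(4C−4) + 0.615/C = 52.023/49.023 + 0.0464 = 1.1076
τ_max = K·8FD/(πd³) → F_max = τ_allow·πd³/(8DK)
F_max = 426·π·8.6³/(8·114.0·1.1076) = 8.5125e+05/1010.1 = 842.72 N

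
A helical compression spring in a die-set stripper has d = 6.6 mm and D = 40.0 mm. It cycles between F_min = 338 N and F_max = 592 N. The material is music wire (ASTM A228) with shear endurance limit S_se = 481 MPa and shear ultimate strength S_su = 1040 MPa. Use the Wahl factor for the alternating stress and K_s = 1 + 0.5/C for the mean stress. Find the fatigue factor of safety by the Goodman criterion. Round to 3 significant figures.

C = D/d = 40.0/6.6 = 6.0606; K_W = (4C−1)/(4C−4)+0.615/C = 1.2497; K_s = 1+0.5/C = 1.0825
F_a = (F_max−F_min)/2 = 127 N; F_m = (F_max+F_min)/2 = 465 N
τ_a = K_W·8F_aD/(πd³) = 1.2497 × 44.996 = 56.23 MPa
τ_m = K_s·8F_mD/(πd³) = 1.0825 × 164.75 = 178.34 MPa
Goodman: 1/n_f = τ_a/S_se + τ_m/S_su = 56.23/481 + 178.34/1040 = 0.11690 + 0.17148 = 0.28838
n_f = 1/0.28838 = 3.468

3.47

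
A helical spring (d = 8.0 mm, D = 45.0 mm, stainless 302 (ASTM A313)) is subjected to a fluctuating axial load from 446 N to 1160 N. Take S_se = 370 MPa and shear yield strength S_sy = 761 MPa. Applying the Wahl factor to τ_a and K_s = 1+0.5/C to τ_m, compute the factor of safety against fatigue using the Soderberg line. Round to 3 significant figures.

C = D/d = 45.0/8.0 = 5.6250; K_W = (4C−1)/(4C−4)+0.615/C = 1.2715; K_s = 1+0.5/C = 1.0889
F_a = (F_max−F_min)/2 = 357 N; F_m = (F_max+F_min)/2 = 803 N
τ_a = K_W·8F_aD/(πd³) = 1.2715 × 79.901 = 101.59 MPa
τ_m = K_s·8F_mD/(πd³) = 1.0889 × 179.72 = 195.7 MPa
Soderberg: 1/n_f = τ_a/S_se + τ_m/S_sy = 101.59/370 + 195.7/761 = 0.27458 + 0.25716 = 0.53173
n_f = 1/0.53173 = 1.881

1.88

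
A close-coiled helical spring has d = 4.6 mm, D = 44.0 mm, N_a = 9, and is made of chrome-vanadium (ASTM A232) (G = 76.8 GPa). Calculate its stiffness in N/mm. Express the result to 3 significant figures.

k = Gd⁴/(8D³N_a) = (76.8×10³ × 4.6⁴) / (8 × 44.0³ × 9)
  = 3.43869e+07 / 6.13325e+06 = 5.6066 N/mm

5.61 N/mm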